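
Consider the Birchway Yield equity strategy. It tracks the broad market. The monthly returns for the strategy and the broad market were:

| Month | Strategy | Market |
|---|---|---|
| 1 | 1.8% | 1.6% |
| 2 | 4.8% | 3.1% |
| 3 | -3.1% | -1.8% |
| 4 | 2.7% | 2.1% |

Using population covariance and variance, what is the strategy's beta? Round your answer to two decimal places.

r̄p = 1.5500%,  r̄m = 1.2500%
Cov = Σ(rp − r̄p)(rm − r̄m) / 4 = 5.3150
Var(rm) = Σ(rm − r̄m)² / 4 = 3.3925
β = Cov / Var = 5.3150 / 3.3925 = 1.5667

1.57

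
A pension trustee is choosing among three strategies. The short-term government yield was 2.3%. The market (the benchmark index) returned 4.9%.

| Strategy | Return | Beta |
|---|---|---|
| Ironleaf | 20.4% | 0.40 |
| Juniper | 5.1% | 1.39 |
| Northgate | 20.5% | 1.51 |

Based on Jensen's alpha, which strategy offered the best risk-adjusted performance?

Ironleaf: α = 20.4% − [2.3% + 0.40 × (4.9% − 2.3%)] = 17.060
Juniper: α = 5.1% − [2.3% + 1.39 × (4.9% − 2.3%)] = -0.814
Northgate: α = 20.5% − [2.3% + 1.51 × (4.9% − 2.3%)] = 14.274
Highest: Ironleaf (17.060).

Ironleaf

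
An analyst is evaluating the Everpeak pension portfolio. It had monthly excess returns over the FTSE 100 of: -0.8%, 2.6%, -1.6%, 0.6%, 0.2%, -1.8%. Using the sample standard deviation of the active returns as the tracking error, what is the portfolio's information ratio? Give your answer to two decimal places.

-0.08

Mean return r̄ = -0.80 / 6 = -0.1333%
Σ(r − r̄)² = (-0.8 − (-0.1333))² + (2.6 − (-0.1333))² + … = 13.4933
σ = √[13.4933 / 5] = 1.6428%
IR = r̄ / tracking error = -0.1333 / 1.6428 = -0.0811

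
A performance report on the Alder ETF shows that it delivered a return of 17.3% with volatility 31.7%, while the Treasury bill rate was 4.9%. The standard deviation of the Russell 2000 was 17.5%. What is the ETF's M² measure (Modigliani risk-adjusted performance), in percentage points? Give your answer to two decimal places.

Sharpe = (Rp − Rf) / σp = (17.3% − 4.9%) / 31.7% = 0.3912
M² = Rf + Sharpe × σm = 4.9% + 0.3912 × 17.5% = 11.7460%

11.75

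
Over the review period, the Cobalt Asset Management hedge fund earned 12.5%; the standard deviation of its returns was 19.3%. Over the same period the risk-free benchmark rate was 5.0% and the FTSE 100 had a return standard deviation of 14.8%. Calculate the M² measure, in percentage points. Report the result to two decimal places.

10.75

Sharpe = (Rp − Rf) / σp = (12.5% − 5.0%) / 19.3% = 0.3886
M² = Rf + Sharpe × σm = 5.0% + 0.3886 × 14.8% = 10.7513%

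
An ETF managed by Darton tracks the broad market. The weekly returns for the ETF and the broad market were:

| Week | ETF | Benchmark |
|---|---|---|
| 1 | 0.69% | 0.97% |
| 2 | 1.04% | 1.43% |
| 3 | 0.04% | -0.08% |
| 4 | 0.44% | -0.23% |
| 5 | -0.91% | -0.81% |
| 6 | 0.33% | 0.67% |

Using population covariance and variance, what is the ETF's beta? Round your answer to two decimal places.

0.71

r̄p = 0.2717%,  r̄m = 0.3250%
Cov = Σ(rp − r̄p)(rm − r̄m) / 6 = 0.4134
Var(rm) = Σ(rm − r̄m)² / 6 = 0.5861
β = Cov / Var = 0.4134 / 0.5861 = 0.7053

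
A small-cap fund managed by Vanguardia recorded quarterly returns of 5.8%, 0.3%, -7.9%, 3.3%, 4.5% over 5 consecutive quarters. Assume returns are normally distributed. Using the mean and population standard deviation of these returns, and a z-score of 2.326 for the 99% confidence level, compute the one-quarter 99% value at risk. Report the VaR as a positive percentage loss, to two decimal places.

10.20

μ = (5.8 + 0.3 − 7.9 + 3.3 + 4.5) / 5 = 6.00 / 5 = 1.2000%
Σ(r − μ)² = (5.8 − 1.2000)² + (0.3 − 1.2000)² + (-7.9 − 1.2000)² + … = 120.0800
population σ = √(120.0800 / 5) = √24.0160 = 4.9006%
VaR = −(μ − z·σ) = −(1.2000 − 2.326 × 4.9006) = −(-10.1988) = 10.1988%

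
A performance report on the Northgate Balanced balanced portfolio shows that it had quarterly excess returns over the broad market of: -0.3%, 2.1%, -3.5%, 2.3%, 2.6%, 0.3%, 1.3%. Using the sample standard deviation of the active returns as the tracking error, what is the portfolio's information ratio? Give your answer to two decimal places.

r̄ = (-0.3 + 2.1 − 3.5 + 2.3 + 2.6 + 0.3 + 1.3) / 7 = 0.6857%
Σ(r − r̄)² = (-0.3 − 0.6857)² + (2.1 − 0.6857)² + … = 27.2886
σ = √[27.2886 / 6] = 2.1326%
IR = r̄ / tracking error = 0.6857 / 2.1326 = 0.3215

0.32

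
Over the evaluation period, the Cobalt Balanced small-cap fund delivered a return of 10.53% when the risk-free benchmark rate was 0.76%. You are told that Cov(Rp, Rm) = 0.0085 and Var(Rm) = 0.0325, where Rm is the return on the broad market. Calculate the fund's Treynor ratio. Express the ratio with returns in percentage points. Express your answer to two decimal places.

β = Cov / Var = 0.0085 / 0.0325 = 0.2615
Treynor = (Rp − Rf) / β = (10.53% − 0.76%) / 0.2615 = 9.77 / 0.2615 = 37.3614

37.36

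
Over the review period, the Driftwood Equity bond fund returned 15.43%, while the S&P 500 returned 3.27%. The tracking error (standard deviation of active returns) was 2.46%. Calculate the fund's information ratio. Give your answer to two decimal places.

IR = (Rp − Rb) / TE = (15.43% − 3.27%) / 2.46% = 12.16% / 2.46% = 4.9431

4.94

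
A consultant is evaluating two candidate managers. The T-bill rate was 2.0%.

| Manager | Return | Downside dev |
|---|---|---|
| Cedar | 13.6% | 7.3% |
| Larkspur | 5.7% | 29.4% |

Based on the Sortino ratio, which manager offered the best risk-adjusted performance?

Cedar: Sortino ratio = (13.6% − 2.0%) / 7.3% = 1.589
Larkspur: Sortino ratio = (5.7% − 2.0%) / 29.4% = 0.126
Highest: Cedar (1.589).

Cedar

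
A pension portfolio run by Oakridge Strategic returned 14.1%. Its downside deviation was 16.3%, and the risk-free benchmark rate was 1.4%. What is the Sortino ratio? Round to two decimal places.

0.78

Sortino = (Rp − Rf) / σd = (14.1% − 1.4%) / 16.3% = 12.70% / 16.3% = 0.7791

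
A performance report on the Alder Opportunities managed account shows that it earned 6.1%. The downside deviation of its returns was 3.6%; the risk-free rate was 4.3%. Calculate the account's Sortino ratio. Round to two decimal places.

Sortino = (Rp − Rf) / σd = (6.1% − 4.3%) / 3.6% = 1.80% / 3.6% = 0.5000

0.50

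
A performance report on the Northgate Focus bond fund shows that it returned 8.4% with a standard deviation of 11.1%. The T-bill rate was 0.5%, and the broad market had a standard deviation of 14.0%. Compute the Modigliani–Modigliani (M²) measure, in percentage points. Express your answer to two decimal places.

Sharpe = (Rp − Rf) / σp = (8.4% − 0.5%) / 11.1% = 0.7117
M² = Rf + Sharpe × σm = 0.5% + 0.7117 × 14.0% = 10.4638%

10.46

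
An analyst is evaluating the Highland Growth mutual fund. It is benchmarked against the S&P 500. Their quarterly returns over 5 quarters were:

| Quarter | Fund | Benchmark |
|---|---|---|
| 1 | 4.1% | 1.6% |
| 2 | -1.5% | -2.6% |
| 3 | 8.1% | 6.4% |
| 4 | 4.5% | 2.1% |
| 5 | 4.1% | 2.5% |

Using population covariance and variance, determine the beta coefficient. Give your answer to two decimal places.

r̄p = 3.8600%,  r̄m = 2.0000%
Cov = Σ(rp − r̄p)(rm − r̄m) / 5 = 8.6800
Var(rm) = Σ(rm − r̄m)² / 5 = 8.1880
β = Cov / Var = 8.6800 / 8.1880 = 1.0601

1.06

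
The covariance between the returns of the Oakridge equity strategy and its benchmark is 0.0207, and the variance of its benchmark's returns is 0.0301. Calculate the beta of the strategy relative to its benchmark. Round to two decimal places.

β = Cov(Rp, Rm) / Var(Rm) = 0.0207 / 0.0301 = 0.6877

0.69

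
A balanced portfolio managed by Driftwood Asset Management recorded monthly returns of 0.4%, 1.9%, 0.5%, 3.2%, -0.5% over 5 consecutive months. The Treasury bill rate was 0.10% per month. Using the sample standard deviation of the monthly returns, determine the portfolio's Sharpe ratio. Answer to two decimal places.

Mean return r̄ = 5.50 / 5 = 1.1000%
Σ(r − r̄)² = (0.4 − 1.1000)² + (1.9 − 1.1000)² + … = 8.4600
σ = √[8.4600 / 4] = 1.4543%
Sharpe = (r̄ − rf) / σ = (1.1000 − 0.1) / 1.4543 = 1.0000 / 1.4543 = 0.6876

0.69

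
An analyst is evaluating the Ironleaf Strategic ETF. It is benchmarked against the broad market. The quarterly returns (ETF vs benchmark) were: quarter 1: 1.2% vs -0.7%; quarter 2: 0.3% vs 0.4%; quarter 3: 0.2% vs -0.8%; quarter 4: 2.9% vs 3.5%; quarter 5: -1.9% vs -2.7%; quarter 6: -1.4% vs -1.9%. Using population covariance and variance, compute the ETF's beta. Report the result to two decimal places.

r̄p = 0.2167%,  r̄m = -0.3667%
Cov = Σ(rp − r̄p)(rm − r̄m) / 6 = 2.9228
Var(rm) = Σ(rm − r̄m)² / 6 = 3.9389
β = Cov / Var = 2.9228 / 3.9389 = 0.7420

0.74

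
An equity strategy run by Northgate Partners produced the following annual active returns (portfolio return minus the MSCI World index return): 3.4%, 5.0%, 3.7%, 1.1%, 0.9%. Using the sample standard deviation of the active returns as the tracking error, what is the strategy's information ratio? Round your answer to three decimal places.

r̄ = (3.4 + 5 + 3.7 + 1.1 + 0.9) / 5 = 2.8200%
Sample std dev = √[12.5080 / 4] = 1.7683%
IR = r̄ / tracking error = 2.8200 / 1.7683 = 1.5948

1.595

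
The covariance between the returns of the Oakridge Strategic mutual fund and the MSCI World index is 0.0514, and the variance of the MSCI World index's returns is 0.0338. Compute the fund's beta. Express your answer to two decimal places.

β = Cov(Rp, Rm) / Var(Rm) = 0.0514 / 0.0338 = 1.5207

1.52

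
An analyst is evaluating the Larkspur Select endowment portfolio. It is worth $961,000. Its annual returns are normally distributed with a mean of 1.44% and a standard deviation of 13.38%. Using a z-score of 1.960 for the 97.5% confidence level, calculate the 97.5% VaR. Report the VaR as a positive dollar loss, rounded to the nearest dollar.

Return at the 97.5% tail: μ − z·σ = 1.44% − 1.960 × 13.38% = 1.44 − 26.2248 = -24.7848%
VaR = −(-24.7848%) × $961,000 = 24.7848% × $961,000 = $238,182

$238,182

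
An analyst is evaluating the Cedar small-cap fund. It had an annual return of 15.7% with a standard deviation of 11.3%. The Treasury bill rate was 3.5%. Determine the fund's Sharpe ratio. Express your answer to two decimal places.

Sharpe = (Rp − Rf) / σp = (15.7% − 3.5%) / 11.3% = 12.20% / 11.3% = 1.0796

1.08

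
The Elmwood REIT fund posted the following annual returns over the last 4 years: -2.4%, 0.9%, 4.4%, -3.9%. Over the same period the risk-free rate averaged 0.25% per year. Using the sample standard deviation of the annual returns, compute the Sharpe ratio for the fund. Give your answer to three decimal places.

-0.135

r̄ = (-2.4 + 0.9 + 4.4 − 3.9) / 4 = -1.00 / 4 = -0.2500%
Σ(r − r̄)² = (-2.4 − (-0.2500))² + (0.9 − (-0.2500))² + … = 40.8900
σ = √[40.8900 / 3] = 3.6919%
Sharpe = (r̄ − rf) / σ = (-0.2500 − 0.25) / 3.6919 = -0.5000 / 3.6919 = -0.1354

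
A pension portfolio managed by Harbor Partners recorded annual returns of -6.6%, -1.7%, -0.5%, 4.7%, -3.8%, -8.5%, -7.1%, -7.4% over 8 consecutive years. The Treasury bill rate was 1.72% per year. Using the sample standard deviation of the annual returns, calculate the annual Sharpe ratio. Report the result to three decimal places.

r̄ = (-6.6 − 1.7 − 0.5 + 4.7 − 3.8 − 8.5 − 7.1 − 7.4) / 8 = -3.8625%
Σ(r − r̄)² = (-6.6 − (-3.8625))² + (-1.7 − (-3.8625))² + … = 141.2988
sample σ = √(141.2988 / 7) = √20.1855 = 4.4928%
Sharpe = (r̄ − rf) / σ = (-3.8625 − 1.72) / 4.4928 = -5.5825 / 4.4928 = -1.2425

-1.243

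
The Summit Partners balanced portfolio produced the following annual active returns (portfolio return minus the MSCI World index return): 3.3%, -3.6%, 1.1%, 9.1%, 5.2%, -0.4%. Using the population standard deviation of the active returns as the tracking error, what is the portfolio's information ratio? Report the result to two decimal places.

Mean return r̄ = 14.70 / 6 = 2.4500%
Σ(r − r̄)² = (3.3 − 2.4500)² + (-3.6 − 2.4500)² + (1.1 − 2.4500)² + … = 99.0550
population σ = √(99.0550 / 6) = √16.5092 = 4.0632%
IR = r̄ / tracking error = 2.4500 / 4.0632 = 0.6030

0.60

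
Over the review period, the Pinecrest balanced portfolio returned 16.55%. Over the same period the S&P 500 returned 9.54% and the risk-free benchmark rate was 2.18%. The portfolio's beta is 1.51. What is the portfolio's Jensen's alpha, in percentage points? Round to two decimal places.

3.26

CAPM expected return = Rf + β(Rm − Rf) = 2.18% + 1.51 × (9.54% − 2.18%) = 2.18 + 1.51 × 7.36 = 13.2936%
Jensen's α = Rp − E[R] = 16.55% − 13.2936% = 3.2564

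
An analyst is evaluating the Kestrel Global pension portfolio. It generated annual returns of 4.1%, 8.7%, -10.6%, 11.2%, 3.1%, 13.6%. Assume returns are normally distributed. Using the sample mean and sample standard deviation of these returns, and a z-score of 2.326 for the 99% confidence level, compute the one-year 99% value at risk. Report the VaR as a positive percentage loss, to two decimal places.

15.10

μ = (4.1 + 8.7 − 10.6 + 11.2 + 3.1 + 13.6) / 6 = 30.10 / 6 = 5.0167%
Σ(r − μ)² = (4.1 − 5.0167)² + (8.7 − 5.0167)² + (-10.6 − 5.0167)² + … = 373.8683
σ = √[373.8683 / 5] = 8.6472%
VaR = −(μ − z·σ) = −(5.0167 − 2.326 × 8.6472) = −(-15.0967) = 15.0967%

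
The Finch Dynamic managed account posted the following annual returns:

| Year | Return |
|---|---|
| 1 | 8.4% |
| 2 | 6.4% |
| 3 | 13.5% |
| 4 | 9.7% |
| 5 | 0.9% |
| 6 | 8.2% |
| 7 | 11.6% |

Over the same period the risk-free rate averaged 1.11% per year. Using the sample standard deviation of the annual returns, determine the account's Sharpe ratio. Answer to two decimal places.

1.80

Mean return μ = 58.70 / 7 = 8.3857%
Σ(r − μ)² = (8.4 − 8.3857)² + (6.4 − 8.3857)² + … = 98.2286
sample σ = √(98.2286 / 6) = √16.3714 = 4.0462%
Sharpe = (μ − rf) / σ = (8.3857 − 1.11) / 4.0462 = 7.2757 / 4.0462 = 1.7982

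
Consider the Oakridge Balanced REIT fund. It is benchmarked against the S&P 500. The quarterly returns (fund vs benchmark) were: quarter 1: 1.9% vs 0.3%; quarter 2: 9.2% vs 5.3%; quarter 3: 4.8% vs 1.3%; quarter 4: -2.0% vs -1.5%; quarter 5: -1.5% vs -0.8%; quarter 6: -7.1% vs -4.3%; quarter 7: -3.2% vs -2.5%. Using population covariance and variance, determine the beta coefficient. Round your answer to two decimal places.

1.74

r̄p = 0.3000%,  r̄m = -0.3143%
Cov = Σ(rp − r̄p)(rm − r̄m) / 7 = 14.1371
Var(rm) = Σ(rm − r̄m)² / 7 = 8.1155
β = Cov / Var = 14.1371 / 8.1155 = 1.7420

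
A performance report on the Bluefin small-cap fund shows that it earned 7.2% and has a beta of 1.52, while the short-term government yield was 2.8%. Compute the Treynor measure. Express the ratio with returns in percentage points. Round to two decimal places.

2.89

Treynor = (Rp − Rf) / β = (7.2% − 2.8%) / 1.52 = 4.40 / 1.52 = 2.8947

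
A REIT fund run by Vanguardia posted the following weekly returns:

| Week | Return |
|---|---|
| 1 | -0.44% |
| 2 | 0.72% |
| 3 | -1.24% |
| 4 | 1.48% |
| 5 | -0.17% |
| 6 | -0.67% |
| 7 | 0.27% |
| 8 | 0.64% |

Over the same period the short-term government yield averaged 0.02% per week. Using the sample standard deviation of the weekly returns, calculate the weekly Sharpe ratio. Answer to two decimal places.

r̄ = (-0.44 + 0.72 − 1.24 + 1.48 − 0.17 − 0.67 + 0.27 + 0.64) / 8 = 0.590 / 8 = 0.0738%
Σ(r − r̄)² = (-0.44 − 0.0738)² + (0.72 − 0.0738)² + … = 5.3568
σ = √[5.3568 / 7] = 0.8748%
Sharpe = (r̄ − rf) / σ = (0.0738 − 0.02) / 0.8748 = 0.0538 / 0.8748 = 0.0615

0.06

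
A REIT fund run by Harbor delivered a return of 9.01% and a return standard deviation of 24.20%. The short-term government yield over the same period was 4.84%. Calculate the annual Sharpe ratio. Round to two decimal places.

Sharpe = (Rp − Rf) / σp = (9.01% − 4.84%) / 24.20% = 4.17% / 24.20% = 0.1723

0.17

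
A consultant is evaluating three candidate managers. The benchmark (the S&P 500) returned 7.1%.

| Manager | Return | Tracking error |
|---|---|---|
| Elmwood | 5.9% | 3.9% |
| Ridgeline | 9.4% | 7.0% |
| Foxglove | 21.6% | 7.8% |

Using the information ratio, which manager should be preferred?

Elmwood: IR = (5.9% − 7.1%) / 3.9% = -0.308
Ridgeline: IR = (9.4% − 7.1%) / 7.0% = 0.329
Foxglove: IR = (21.6% − 7.1%) / 7.8% = 1.859
Highest: Foxglove (1.859).

Foxglove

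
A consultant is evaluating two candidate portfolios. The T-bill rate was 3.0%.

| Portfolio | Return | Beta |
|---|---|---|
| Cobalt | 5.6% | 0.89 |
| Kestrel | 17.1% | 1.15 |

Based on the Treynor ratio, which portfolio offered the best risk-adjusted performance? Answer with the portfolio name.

Cobalt: Treynor = (5.6% − 3.0%) / 0.89 = 2.921
Kestrel: Treynor = (17.1% − 3.0%) / 1.15 = 12.261
Highest: Kestrel (12.261).

Kestrel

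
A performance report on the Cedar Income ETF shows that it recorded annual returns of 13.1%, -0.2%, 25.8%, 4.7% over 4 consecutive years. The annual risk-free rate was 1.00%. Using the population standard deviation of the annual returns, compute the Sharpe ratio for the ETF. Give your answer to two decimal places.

1.00

r̄ = (13.1 − 0.2 + 25.8 + 4.7) / 4 = 43.40 / 4 = 10.8500%
Population σ = √[Σ(r − r̄)² / 4] = √[388.4900 / 4] = √97.1225 = 9.8551%
Sharpe = (r̄ − rf) / σ = (10.8500 − 1) / 9.8551 = 9.8500 / 9.8551 = 0.9995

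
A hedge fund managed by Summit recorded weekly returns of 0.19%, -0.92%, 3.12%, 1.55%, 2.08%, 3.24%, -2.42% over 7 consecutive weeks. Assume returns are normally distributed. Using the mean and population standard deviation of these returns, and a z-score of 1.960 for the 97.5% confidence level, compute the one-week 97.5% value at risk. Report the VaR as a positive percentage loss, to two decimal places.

r̄ = (0.19 − 0.92 + 3.12 + 1.55 + 2.08 + 3.24 − 2.42) / 7 = 0.9771%
Population std dev = √[27.0161 / 7] = 1.9645%
VaR = −(r̄ − z·σ) = −(0.9771 − 1.960 × 1.9645) = −(-2.8733) = 2.8733%

2.87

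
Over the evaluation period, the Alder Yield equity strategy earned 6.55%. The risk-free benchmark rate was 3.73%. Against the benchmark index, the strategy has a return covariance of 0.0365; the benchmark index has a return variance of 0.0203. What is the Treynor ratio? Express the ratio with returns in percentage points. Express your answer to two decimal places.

β = Cov / Var = 0.0365 / 0.0203 = 1.7980
Treynor = (Rp − Rf) / β = (6.55% − 3.73%) / 1.7980 = 2.82 / 1.7980 = 1.5684

1.57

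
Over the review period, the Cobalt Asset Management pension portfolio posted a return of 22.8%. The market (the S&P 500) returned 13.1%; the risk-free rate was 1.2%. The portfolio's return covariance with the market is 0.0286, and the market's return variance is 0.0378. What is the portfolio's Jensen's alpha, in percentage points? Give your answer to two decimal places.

β = Cov / Var = 0.0286 / 0.0378 = 0.7566
E[R] = Rf + β(Rm − Rf) = 1.2% + 0.7566 × (13.1% − 1.2%) = 10.2035%
α = Rp − E[R] = 22.8% − 10.2035% = 12.5965

12.60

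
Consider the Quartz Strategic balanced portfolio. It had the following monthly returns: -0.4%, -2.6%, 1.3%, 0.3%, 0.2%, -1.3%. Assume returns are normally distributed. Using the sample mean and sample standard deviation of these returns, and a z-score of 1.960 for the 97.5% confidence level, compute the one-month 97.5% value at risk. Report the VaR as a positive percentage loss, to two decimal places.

3.10

r̄ = (-0.4 − 2.6 + 1.3 + 0.3 + 0.2 − 1.3) / 6 = -0.4167%
Σ(r − r̄)² = (-0.4 − (-0.4167))² + (-2.6 − (-0.4167))² + (1.3 − (-0.4167))² + … = 9.3883
σ = √[9.3883 / 5] = 1.3703%
VaR = −(r̄ − z·σ) = −(-0.4167 − 1.960 × 1.3703) = −(-3.1025) = 3.1025%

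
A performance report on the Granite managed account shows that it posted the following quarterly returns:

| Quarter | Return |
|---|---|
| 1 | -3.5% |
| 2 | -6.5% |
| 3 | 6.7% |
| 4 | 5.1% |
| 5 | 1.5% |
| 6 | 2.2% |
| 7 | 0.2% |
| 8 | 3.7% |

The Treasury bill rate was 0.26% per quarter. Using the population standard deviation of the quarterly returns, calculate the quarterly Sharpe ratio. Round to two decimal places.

μ = (-3.5 − 6.5 + 6.7 + 5.1 + 1.5 + 2.2 + 0.2 + 3.7) / 8 = 1.1750%
Σ(r − μ)² = 135.1750; population σ = √(135.1750/8) = 4.1106%
Sharpe = (μ − rf) / σ = (1.1750 − 0.26) / 4.1106 = 0.9150 / 4.1106 = 0.2226

0.22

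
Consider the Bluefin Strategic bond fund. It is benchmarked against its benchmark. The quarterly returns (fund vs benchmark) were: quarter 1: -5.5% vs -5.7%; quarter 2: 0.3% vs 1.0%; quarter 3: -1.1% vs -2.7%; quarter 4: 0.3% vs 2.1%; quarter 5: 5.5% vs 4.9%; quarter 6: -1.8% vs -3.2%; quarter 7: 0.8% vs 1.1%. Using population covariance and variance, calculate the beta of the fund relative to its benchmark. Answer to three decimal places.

r̄p = -0.2143%,  r̄m = -0.3571%
Cov = Σ(rp − r̄p)(rm − r̄m) / 7 = 9.7578
Var(rm) = Σ(rm − r̄m)² / 7 = 11.3939
β = Cov / Var = 9.7578 / 11.3939 = 0.8564

0.856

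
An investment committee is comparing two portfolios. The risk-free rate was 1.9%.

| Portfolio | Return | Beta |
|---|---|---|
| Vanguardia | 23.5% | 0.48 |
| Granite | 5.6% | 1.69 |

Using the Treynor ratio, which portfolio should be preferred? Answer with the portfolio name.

Vanguardia

Vanguardia: Treynor = (23.5% − 1.9%) / 0.48 = 45.000
Granite: Treynor = (5.6% − 1.9%) / 1.69 = 2.189
Highest: Vanguardia (45.000).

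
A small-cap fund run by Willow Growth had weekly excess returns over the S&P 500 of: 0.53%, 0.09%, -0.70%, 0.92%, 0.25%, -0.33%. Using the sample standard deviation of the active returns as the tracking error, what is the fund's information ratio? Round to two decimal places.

r̄ = (0.53 + 0.09 − 0.7 + 0.92 + 0.25 − 0.33) / 6 = 0.760 / 6 = 0.1267%
Σ(r − r̄)² = (0.53 − 0.1267)² + (0.09 − 0.1267)² + (-0.7 − 0.1267)² + … = 1.7005
σ = √[1.7005 / 5] = 0.5832%
IR = r̄ / tracking error = 0.1267 / 0.5832 = 0.2172

0.22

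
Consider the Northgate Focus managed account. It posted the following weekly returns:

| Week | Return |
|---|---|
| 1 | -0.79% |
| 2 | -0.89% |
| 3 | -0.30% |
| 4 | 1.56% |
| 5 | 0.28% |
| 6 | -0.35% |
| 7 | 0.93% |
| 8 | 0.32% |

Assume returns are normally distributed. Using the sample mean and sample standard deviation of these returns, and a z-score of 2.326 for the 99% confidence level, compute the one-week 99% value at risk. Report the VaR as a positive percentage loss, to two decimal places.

1.88

r̄ = (-0.79 − 0.89 − 0.3 + 1.56 + 0.28 − 0.35 + 0.93 + 0.32) / 8 = 0.760 / 8 = 0.0950%
Sample std dev = √[5.0358 / 7] = 0.8482%
VaR = −(r̄ − z·σ) = −(0.0950 − 2.326 × 0.8482) = −(-1.8779) = 1.8779%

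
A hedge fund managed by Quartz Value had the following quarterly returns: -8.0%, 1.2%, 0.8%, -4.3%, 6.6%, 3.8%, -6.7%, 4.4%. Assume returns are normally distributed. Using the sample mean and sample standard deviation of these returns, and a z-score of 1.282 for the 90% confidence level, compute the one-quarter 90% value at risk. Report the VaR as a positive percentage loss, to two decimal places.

Mean return r̄ = -2.20 / 8 = -0.2750%
Sample std dev = √[206.2150 / 7] = 5.4276%
VaR = −(r̄ − z·σ) = −(-0.2750 − 1.282 × 5.4276) = −(-7.2332) = 7.2332%

7.23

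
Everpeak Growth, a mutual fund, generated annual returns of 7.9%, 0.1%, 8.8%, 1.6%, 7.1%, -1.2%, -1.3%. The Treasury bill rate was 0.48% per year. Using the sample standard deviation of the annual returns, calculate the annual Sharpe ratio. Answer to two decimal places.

μ = (7.9 + 0.1 + 8.8 + 1.6 + 7.1 − 1.2 − 1.3) / 7 = 23.00 / 7 = 3.2857%
Sample std dev = √[120.3886 / 6] = 4.4794%
Sharpe = (μ − rf) / σ = (3.2857 − 0.48) / 4.4794 = 2.8057 / 4.4794 = 0.6264

0.63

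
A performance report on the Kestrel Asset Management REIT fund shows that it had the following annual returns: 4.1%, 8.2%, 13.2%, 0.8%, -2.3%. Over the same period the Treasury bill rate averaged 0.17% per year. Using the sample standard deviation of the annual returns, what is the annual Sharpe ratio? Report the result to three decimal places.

0.759

r̄ = (4.1 + 8.2 + 13.2 + 0.8 − 2.3) / 5 = 24.00 / 5 = 4.8000%
Σ(r − r̄)² = 149.0200; sample σ = √(149.0200/4) = 6.1037%
Sharpe = (r̄ − rf) / σ = (4.8000 − 0.17) / 6.1037 = 4.6300 / 6.1037 = 0.7586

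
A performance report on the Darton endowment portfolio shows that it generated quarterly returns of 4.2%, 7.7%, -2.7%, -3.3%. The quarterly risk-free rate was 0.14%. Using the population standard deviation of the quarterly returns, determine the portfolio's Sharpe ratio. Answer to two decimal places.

r̄ = (4.2 + 7.7 − 2.7 − 3.3) / 4 = 5.90 / 4 = 1.4750%
Σ(r − r̄)² = (4.2 − 1.4750)² + (7.7 − 1.4750)² + … = 86.4075
population σ = √(86.4075 / 4) = √21.6019 = 4.6478%
Sharpe = (r̄ − rf) / σ = (1.4750 − 0.14) / 4.6478 = 1.3350 / 4.6478 = 0.2872

0.29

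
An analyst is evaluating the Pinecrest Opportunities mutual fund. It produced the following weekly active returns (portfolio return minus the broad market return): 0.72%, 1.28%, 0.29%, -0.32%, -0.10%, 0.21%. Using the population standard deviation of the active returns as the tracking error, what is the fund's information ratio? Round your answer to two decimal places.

0.66

μ = (0.72 + 1.28 + 0.29 − 0.32 − 0.1 + 0.21) / 6 = 2.080 / 6 = 0.3467%
Population std dev = √[1.6763 / 6] = 0.5286%
IR = μ / tracking error = 0.3467 / 0.5286 = 0.6559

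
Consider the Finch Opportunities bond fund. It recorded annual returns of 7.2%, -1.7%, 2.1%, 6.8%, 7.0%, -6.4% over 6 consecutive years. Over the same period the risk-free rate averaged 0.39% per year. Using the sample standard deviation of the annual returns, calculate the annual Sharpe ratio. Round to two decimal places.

0.38

μ = (7.2 − 1.7 + 2.1 + 6.8 + 7 − 6.4) / 6 = 2.5000%
Sample σ = √[Σ(r − μ)² / 5] = √[157.8400 / 5] = √31.5680 = 5.6185%
Sharpe = (μ − rf) / σ = (2.5000 − 0.39) / 5.6185 = 2.1100 / 5.6185 = 0.3755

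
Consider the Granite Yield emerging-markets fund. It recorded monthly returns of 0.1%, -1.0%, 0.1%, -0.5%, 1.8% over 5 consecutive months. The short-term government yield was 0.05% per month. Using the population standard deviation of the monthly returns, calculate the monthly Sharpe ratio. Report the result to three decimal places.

0.053

r̄ = (0.1 − 1 + 0.1 − 0.5 + 1.8) / 5 = 0.1000%
Σ(r − r̄)² = 4.4600; population σ = √(4.4600/5) = 0.9445%
Sharpe = (r̄ − rf) / σ = (0.1000 − 0.05) / 0.9445 = 0.0500 / 0.9445 = 0.0529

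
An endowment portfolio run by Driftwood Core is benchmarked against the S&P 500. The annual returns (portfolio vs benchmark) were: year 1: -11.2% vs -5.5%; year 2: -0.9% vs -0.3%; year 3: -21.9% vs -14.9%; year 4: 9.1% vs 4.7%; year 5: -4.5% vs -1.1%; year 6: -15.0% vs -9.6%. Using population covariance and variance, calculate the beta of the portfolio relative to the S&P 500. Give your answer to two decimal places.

1.54

r̄p = -7.4000%,  r̄m = -4.4500%
Cov = Σ(rp − r̄p)(rm − r̄m) / 6 = 63.7200
Var(rm) = Σ(rm − r̄m)² / 6 = 41.4992
β = Cov / Var = 63.7200 / 41.4992 = 1.5355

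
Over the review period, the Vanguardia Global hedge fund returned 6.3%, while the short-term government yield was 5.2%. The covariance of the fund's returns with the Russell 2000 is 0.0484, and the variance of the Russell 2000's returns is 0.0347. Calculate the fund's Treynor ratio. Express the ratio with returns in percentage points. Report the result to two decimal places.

β = Cov / Var = 0.0484 / 0.0347 = 1.3948
Treynor = (Rp − Rf) / β = (6.3% − 5.2%) / 1.3948 = 1.10 / 1.3948 = 0.7886

0.79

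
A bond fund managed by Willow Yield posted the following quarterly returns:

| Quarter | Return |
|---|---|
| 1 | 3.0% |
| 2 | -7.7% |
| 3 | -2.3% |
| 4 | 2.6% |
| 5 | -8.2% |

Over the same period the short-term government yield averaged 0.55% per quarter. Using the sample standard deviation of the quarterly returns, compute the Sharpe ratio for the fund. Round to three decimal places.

-0.571

r̄ = (3 − 7.7 − 2.3 + 2.6 − 8.2) / 5 = -2.5200%
Sample σ = √[Σ(r − r̄)² / 4] = √[115.8280 / 4] = √28.9570 = 5.3812%
Sharpe = (r̄ − rf) / σ = (-2.5200 − 0.55) / 5.3812 = -3.0700 / 5.3812 = -0.5705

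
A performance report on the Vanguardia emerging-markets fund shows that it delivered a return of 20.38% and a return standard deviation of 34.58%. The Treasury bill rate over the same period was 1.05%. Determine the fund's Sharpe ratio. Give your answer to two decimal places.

0.56

Sharpe = (Rp − Rf) / σp = (20.38% − 1.05%) / 34.58% = 19.33% / 34.58% = 0.5590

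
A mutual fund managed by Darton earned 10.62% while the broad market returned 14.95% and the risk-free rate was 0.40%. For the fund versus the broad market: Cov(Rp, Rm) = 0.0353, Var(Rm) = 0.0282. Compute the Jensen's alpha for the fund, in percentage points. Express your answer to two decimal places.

β = Cov / Var = 0.0353 / 0.0282 = 1.2518
E[R] = Rf + β(Rm − Rf) = 0.40% + 1.2518 × (14.95% − 0.40%) = 18.6137%
α = Rp − E[R] = 10.62% − 18.6137% = -7.9937

-7.99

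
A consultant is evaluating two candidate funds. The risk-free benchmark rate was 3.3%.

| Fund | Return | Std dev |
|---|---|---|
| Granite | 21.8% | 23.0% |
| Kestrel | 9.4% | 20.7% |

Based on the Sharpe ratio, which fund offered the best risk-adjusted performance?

Granite

Granite: Sharpe ratio = (21.8% − 3.3%) / 23.0% = 0.804
Kestrel: Sharpe ratio = (9.4% − 3.3%) / 20.7% = 0.295
Highest: Granite (0.804).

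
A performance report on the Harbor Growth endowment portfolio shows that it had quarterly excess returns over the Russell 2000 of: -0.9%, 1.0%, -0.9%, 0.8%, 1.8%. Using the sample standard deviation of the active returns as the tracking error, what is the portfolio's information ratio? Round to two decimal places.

Mean return r̄ = 1.80 / 5 = 0.3600%
Σ(r − r̄)² = (-0.9 − 0.3600)² + (1 − 0.3600)² + … = 5.8520
sample σ = √(5.8520 / 4) = √1.4630 = 1.2095%
IR = r̄ / tracking error = 0.3600 / 1.2095 = 0.2976

0.30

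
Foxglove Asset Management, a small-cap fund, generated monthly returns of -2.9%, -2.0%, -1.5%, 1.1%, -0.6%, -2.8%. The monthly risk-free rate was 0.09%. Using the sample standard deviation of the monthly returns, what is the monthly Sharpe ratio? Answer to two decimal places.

μ = (-2.9 − 2 − 1.5 + 1.1 − 0.6 − 2.8) / 6 = -1.4500%
Σ(r − μ)² = 11.4550; sample σ = √(11.4550/5) = 1.5136%
Sharpe = (μ − rf) / σ = (-1.4500 − 0.09) / 1.5136 = -1.5400 / 1.5136 = -1.0174

-1.02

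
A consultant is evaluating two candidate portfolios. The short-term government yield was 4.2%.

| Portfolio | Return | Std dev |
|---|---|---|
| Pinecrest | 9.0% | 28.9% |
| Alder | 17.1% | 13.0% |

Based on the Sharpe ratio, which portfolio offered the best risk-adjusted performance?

Alder

Pinecrest: Sharpe ratio = (9.0% − 4.2%) / 28.9% = 0.166
Alder: Sharpe ratio = (17.1% − 4.2%) / 13.0% = 0.992
Highest: Alder (0.992).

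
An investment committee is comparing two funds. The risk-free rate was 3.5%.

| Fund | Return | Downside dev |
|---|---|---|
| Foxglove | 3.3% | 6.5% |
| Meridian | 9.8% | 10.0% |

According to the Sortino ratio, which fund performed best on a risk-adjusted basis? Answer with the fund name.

Foxglove: Sortino ratio = (3.3% − 3.5%) / 6.5% = -0.031
Meridian: Sortino ratio = (9.8% − 3.5%) / 10.0% = 0.630
Highest: Meridian (0.630).

Meridian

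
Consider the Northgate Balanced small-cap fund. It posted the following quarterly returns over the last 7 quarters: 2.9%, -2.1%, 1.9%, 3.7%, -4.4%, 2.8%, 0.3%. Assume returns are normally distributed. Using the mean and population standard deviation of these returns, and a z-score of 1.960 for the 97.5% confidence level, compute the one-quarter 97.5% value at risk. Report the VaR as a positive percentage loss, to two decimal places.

μ = (2.9 − 2.1 + 1.9 + 3.7 − 4.4 + 2.8 + 0.3) / 7 = 0.7286%
Σ(r − μ)² = 53.6943; population σ = √(53.6943/7) = 2.7696%
VaR = −(μ − z·σ) = −(0.7286 − 1.960 × 2.7696) = −(-4.6998) = 4.6998%

4.70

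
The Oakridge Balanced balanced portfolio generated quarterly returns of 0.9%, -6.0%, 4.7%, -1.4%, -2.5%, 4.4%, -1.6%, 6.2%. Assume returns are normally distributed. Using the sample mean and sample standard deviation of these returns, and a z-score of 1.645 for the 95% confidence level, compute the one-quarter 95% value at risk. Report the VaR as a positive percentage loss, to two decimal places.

r̄ = (0.9 − 6 + 4.7 − 1.4 − 2.5 + 4.4 − 1.6 + 6.2) / 8 = 0.5875%
Sample σ = √[Σ(r − r̄)² / 7] = √[124.7088 / 7] = √17.8155 = 4.2208%
VaR = −(r̄ − z·σ) = −(0.5875 − 1.645 × 4.2208) = −(-6.3557) = 6.3557%

6.36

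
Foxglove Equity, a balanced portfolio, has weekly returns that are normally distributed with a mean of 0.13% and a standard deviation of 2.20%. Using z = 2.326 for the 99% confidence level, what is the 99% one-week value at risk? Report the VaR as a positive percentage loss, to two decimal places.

4.99

VaR (as % loss) = −(μ − z·σ) = −(0.13% − 2.326 × 2.20%) = −(-4.9872%) = 4.9872%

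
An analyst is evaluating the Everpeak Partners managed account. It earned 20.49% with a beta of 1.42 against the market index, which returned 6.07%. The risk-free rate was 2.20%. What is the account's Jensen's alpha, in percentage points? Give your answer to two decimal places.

12.79

CAPM expected return = Rf + β(Rm − Rf) = 2.20% + 1.42 × (6.07% − 2.20%) = 2.2 + 1.42 × 3.87 = 7.6954%
Jensen's α = Rp − E[R] = 20.49% − 7.6954% = 12.7946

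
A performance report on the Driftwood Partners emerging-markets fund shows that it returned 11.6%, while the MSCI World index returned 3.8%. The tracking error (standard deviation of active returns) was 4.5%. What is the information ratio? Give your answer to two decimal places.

1.73

IR = (Rp − Rb) / TE = (11.6% − 3.8%) / 4.5% = 7.80% / 4.5% = 1.7333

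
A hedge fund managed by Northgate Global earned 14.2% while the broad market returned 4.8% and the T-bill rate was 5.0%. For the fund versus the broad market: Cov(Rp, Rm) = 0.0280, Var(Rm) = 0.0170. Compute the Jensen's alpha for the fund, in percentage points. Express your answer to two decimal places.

β = Cov / Var = 0.0280 / 0.0170 = 1.6471
E[R] = Rf + β(Rm − Rf) = 5.0% + 1.6471 × (4.8% − 5.0%) = 4.6706%
α = Rp − E[R] = 14.2% − 4.6706% = 9.5294

9.53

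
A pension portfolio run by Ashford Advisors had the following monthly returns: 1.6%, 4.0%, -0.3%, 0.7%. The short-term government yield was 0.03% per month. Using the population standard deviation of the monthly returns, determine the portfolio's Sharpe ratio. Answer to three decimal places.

0.923

Mean return μ = 6.00 / 4 = 1.5000%
Σ(r − μ)² = 10.1400; population σ = √(10.1400/4) = 1.5922%
Sharpe = (μ − rf) / σ = (1.5000 − 0.03) / 1.5922 = 1.4700 / 1.5922 = 0.9233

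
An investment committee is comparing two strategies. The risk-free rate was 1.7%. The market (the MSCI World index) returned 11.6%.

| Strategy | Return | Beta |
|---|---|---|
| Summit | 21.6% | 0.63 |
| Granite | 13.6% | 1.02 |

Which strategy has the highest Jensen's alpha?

Summit

Summit: α = 21.6% − [1.7% + 0.63 × (11.6% − 1.7%)] = 13.663
Granite: α = 13.6% − [1.7% + 1.02 × (11.6% − 1.7%)] = 1.802
Highest: Summit (13.663).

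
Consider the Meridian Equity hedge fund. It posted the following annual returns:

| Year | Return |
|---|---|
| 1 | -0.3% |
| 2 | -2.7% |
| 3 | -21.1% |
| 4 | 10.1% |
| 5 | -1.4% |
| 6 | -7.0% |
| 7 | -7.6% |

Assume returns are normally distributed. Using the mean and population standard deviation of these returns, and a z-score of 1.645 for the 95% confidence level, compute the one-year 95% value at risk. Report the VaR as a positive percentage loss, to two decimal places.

Mean return r̄ = -30.00 / 7 = -4.2857%
Σ(r − r̄)² = 534.7486; population σ = √(534.7486/7) = 8.7403%
VaR = −(r̄ − z·σ) = −(-4.2857 − 1.645 × 8.7403) = −(-18.6635) = 18.6635%

18.66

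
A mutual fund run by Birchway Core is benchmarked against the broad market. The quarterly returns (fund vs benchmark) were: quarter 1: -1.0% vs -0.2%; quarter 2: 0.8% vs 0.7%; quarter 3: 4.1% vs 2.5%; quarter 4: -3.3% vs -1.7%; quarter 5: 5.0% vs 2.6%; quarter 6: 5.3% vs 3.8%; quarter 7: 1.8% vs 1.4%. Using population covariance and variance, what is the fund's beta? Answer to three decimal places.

r̄p = 1.8143%,  r̄m = 1.3000%
Cov = Σ(rp − r̄p)(rm − r̄m) / 7 = 5.1100
Var(rm) = Σ(rm − r̄m)² / 7 = 3.0000
β = Cov / Var = 5.1100 / 3.0000 = 1.7033

1.703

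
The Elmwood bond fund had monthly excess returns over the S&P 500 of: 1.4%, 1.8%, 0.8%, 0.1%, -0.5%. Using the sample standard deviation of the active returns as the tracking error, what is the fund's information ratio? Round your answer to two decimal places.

0.77

Mean return μ = 3.60 / 5 = 0.7200%
Σ(r − μ)² = 3.5080; sample σ = √(3.5080/4) = 0.9365%
IR = μ / tracking error = 0.7200 / 0.9365 = 0.7688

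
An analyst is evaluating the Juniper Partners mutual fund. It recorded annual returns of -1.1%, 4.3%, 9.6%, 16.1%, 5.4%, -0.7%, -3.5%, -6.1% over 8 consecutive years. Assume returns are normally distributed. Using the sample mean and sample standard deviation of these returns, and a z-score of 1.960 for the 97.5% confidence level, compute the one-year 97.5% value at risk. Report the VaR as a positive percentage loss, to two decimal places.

11.41

r̄ = (-1.1 + 4.3 + 9.6 + 16.1 + 5.4 − 0.7 − 3.5 − 6.1) / 8 = 24.00 / 8 = 3.0000%
Σ(r − r̄)² = (-1.1 − 3.0000)² + (4.3 − 3.0000)² + (9.6 − 3.0000)² + … = 378.1800
sample σ = √(378.1800 / 7) = √54.0257 = 7.3502%
VaR = −(r̄ − z·σ) = −(3.0000 − 1.960 × 7.3502) = −(-11.4064) = 11.4064%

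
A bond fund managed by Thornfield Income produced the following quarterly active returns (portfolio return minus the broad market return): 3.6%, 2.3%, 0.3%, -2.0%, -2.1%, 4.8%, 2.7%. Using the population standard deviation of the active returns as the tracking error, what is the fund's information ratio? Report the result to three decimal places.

0.548

Mean return μ = 9.60 / 7 = 1.3714%
Σ(r − μ)² = (3.6 − 1.3714)² + (2.3 − 1.3714)² + (0.3 − 1.3714)² + … = 43.9143
σ = √[43.9143 / 7] = 2.5047%
IR = μ / tracking error = 1.3714 / 2.5047 = 0.5475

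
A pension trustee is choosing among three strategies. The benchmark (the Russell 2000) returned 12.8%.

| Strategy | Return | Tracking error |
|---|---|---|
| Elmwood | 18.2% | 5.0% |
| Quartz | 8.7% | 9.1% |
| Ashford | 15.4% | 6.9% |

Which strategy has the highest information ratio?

Elmwood

Elmwood: IR = (18.2% − 12.8%) / 5.0% = 1.080
Quartz: IR = (8.7% − 12.8%) / 9.1% = -0.451
Ashford: IR = (15.4% − 12.8%) / 6.9% = 0.377
Highest: Elmwood (1.080).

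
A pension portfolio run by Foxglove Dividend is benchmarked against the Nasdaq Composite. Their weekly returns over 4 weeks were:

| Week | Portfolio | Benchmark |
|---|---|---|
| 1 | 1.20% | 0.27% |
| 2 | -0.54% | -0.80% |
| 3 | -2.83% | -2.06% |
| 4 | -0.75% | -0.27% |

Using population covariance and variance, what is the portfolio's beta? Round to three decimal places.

1.575

r̄p = -0.7300%,  r̄m = -0.7150%
Cov = Σ(rp − r̄p)(rm − r̄m) / 4 = 1.1751
Var(rm) = Σ(rm − r̄m)² / 4 = 0.7461
β = Cov / Var = 1.1751 / 0.7461 = 1.5750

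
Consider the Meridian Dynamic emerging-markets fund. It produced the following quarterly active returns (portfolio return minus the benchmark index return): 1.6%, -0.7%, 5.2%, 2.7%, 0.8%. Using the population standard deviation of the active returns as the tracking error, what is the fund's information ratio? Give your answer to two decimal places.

r̄ = (1.6 − 0.7 + 5.2 + 2.7 + 0.8) / 5 = 1.9200%
Σ(r − r̄)² = (1.6 − 1.9200)² + (-0.7 − 1.9200)² + … = 19.5880
σ = √[19.5880 / 5] = 1.9793%
IR = r̄ / tracking error = 1.9200 / 1.9793 = 0.9700

0.97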